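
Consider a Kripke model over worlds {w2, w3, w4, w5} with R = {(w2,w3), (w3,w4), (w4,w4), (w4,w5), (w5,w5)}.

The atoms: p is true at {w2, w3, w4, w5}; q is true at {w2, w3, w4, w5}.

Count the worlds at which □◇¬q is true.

0

w2: successors {w3}; ◇¬q there: w3:F. ✗
w3: successors {w4}; ◇¬q there: w4:F. ✗
w4: successors {w4, w5}; ◇¬q there: w4:F, w5:F. ✗
w5: successors {w5}; ◇¬q there: w5:F. ✗
Satisfying worlds: ∅.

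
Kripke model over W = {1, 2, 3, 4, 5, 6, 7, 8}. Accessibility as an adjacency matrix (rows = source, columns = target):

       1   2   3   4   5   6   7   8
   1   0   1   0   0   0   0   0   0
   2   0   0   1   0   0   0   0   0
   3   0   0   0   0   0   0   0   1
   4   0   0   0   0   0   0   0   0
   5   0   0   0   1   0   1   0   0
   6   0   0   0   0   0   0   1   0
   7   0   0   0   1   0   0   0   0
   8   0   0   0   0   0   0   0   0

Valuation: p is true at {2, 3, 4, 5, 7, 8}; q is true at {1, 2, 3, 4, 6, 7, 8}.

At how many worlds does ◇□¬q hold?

1: successors {2}; □¬q there: 2:F. ✗
2: successors {3}; □¬q there: 3:F. ✗
3: successors {8}; □¬q there: 8:T. ✓
4: no successors, so ◇□¬q fails. ✗
5: successors {4, 6}; □¬q there: 4:T, 6:F. ✓
6: successors {7}; □¬q there: 7:F. ✗
7: successors {4}; □¬q there: 4:T. ✓
8: no successors, so ◇□¬q fails. ✗
Satisfying worlds: {3, 5, 7}.

3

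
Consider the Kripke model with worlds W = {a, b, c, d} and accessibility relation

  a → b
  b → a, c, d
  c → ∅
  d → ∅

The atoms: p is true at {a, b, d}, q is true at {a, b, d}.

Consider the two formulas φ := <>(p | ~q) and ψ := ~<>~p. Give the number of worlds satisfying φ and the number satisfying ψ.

For <>(p | ~q):
a: successors {b}; p | ~q there: b:T. ✓
b: successors {a, c, d}; p | ~q there: a:T, c:T, d:T. ✓
c: no successors, so <>(p | ~q) fails. ✗
d: no successors, so <>(p | ~q) fails. ✗
— 2 worlds.
For ~<>~p:
a: <>~p is F. ✓
b: <>~p is T. ✗
c: <>~p is F. ✓
d: <>~p is F. ✓
— 3 worlds.

2 and 3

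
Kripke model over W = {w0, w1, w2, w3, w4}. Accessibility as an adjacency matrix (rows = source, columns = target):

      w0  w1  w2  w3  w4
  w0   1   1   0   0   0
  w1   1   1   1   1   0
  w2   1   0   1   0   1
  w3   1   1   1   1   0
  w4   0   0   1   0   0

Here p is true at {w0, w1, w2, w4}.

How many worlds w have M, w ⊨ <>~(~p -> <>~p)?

0

w0: successors {w0, w1}; ~(~p -> <>~p) there: w0:F, w1:F. ✗
w1: successors {w0, w1, w2, w3}; ~(~p -> <>~p) there: w0:F, w1:F, w2:F, w3:F. ✗
w2: successors {w0, w2, w4}; ~(~p -> <>~p) there: w0:F, w2:F, w4:F. ✗
w3: successors {w0, w1, w2, w3}; ~(~p -> <>~p) there: w0:F, w1:F, w2:F, w3:F. ✗
w4: successors {w2}; ~(~p -> <>~p) there: w2:F. ✗
Satisfying worlds: ∅.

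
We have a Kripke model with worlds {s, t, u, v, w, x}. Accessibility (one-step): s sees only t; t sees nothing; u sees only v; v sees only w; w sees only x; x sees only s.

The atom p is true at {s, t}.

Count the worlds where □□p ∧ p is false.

4

s: □□p is T, p is T. ✓
t: □□p is T, p is T. ✓
u: □□p is F, p is F. ✗
v: □□p is F, p is F. ✗
w: □□p is T, p is F. ✗
x: □□p is T, p is F. ✗
Satisfying worlds: {s, t}.
So □□p ∧ p fails at the other 4 worlds.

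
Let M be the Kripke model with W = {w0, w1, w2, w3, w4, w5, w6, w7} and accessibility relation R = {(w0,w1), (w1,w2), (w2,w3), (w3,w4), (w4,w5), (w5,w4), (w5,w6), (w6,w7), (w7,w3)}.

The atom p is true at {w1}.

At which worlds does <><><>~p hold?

{w0, w1, w2, w3, w4, w5, w6, w7}

w0: successors {w1}; <><>~p there: w1:T. ✓
w1: successors {w2}; <><>~p there: w2:T. ✓
w2: successors {w3}; <><>~p there: w3:T. ✓
w3: successors {w4}; <><>~p there: w4:T. ✓
w4: successors {w5}; <><>~p there: w5:T. ✓
w5: successors {w4, w6}; <><>~p there: w4:T, w6:T. ✓
w6: successors {w7}; <><>~p there: w7:T. ✓
w7: successors {w3}; <><>~p there: w3:T. ✓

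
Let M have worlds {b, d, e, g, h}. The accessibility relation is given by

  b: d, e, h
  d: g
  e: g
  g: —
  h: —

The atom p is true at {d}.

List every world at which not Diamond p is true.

b: Diamond p is T. ✗
d: Diamond p is F. ✓
e: Diamond p is F. ✓
g: Diamond p is F. ✓
h: Diamond p is F. ✓

{d, e, g, h}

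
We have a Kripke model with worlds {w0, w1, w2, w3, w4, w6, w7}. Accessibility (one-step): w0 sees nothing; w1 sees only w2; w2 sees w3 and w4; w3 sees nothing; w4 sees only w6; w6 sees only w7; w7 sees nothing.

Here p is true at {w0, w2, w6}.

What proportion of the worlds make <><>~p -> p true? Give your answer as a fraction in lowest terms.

w0: <><>~p is F, p is T. ✓
w1: <><>~p is T, p is F. ✗
w2: <><>~p is F, p is T. ✓
w3: <><>~p is F, p is F. ✓
w4: <><>~p is T, p is F. ✗
w6: <><>~p is F, p is T. ✓
w7: <><>~p is F, p is F. ✓
That's 5 of 7 worlds, so 5/7.

5/7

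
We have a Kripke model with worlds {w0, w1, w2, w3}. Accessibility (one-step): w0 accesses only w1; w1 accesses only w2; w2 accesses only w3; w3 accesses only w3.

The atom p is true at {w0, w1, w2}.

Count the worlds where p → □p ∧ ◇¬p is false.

w0: p is T, □p ∧ ◇¬p is F. ✗
w1: p is T, □p ∧ ◇¬p is F. ✗
w2: p is T, □p ∧ ◇¬p is F. ✗
w3: p is F, □p ∧ ◇¬p is F. ✓
Satisfying worlds: {w3}.
So p → □p ∧ ◇¬p fails at the other 3 worlds.

3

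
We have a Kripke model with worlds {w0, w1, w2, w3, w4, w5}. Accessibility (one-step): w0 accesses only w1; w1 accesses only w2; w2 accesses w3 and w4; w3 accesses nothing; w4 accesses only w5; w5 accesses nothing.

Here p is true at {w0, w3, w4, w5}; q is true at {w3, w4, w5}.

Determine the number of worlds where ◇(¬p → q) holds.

2

w0: successors {w1}; ¬p → q there: w1:F. ✗
w1: successors {w2}; ¬p → q there: w2:F. ✗
w2: successors {w3, w4}; ¬p → q there: w3:T, w4:T. ✓
w3: no successors, so ◇(¬p → q) fails. ✗
w4: successors {w5}; ¬p → q there: w5:T. ✓
w5: no successors, so ◇(¬p → q) fails. ✗
Satisfying worlds: {w2, w4}.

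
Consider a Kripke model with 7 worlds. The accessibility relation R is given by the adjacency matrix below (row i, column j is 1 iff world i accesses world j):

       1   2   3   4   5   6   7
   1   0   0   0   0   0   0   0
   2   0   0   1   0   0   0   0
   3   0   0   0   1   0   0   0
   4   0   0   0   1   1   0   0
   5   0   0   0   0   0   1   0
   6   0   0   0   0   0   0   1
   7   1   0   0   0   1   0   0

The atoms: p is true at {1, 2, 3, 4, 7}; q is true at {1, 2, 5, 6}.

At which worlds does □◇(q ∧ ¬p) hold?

1: no successors, so □◇(q ∧ ¬p) holds vacuously. ✓
2: successors {3}; ◇(q ∧ ¬p) there: 3:F. ✗
3: successors {4}; ◇(q ∧ ¬p) there: 4:T. ✓
4: successors {4, 5}; ◇(q ∧ ¬p) there: 4:T, 5:T. ✓
5: successors {6}; ◇(q ∧ ¬p) there: 6:F. ✗
6: successors {7}; ◇(q ∧ ¬p) there: 7:T. ✓
7: successors {1, 5}; ◇(q ∧ ¬p) there: 1:F, 5:T. ✗

{1, 3, 4, 6}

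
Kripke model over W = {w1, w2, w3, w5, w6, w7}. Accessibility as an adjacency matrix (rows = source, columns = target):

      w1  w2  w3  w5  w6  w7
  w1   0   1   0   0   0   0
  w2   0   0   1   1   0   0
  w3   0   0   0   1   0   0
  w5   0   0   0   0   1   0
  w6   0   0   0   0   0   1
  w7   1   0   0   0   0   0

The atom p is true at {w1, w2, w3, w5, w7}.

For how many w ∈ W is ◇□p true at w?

w1: successors {w2}; □p there: w2:T. ✓
w2: successors {w3, w5}; □p there: w3:T, w5:F. ✓
w3: successors {w5}; □p there: w5:F. ✗
w5: successors {w6}; □p there: w6:T. ✓
w6: successors {w7}; □p there: w7:T. ✓
w7: successors {w1}; □p there: w1:T. ✓
Satisfying worlds: {w1, w2, w5, w6, w7}.

5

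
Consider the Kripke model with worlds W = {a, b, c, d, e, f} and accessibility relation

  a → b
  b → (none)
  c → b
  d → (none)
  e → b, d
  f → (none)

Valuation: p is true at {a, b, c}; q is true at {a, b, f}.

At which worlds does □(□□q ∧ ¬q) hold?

{b, d, f}

a: successors {b}; □□q ∧ ¬q there: b:F. ✗
b: no successors, so □(□□q ∧ ¬q) holds vacuously. ✓
c: successors {b}; □□q ∧ ¬q there: b:F. ✗
d: no successors, so □(□□q ∧ ¬q) holds vacuously. ✓
e: successors {b, d}; □□q ∧ ¬q there: b:F, d:T. ✗
f: no successors, so □(□□q ∧ ¬q) holds vacuously. ✓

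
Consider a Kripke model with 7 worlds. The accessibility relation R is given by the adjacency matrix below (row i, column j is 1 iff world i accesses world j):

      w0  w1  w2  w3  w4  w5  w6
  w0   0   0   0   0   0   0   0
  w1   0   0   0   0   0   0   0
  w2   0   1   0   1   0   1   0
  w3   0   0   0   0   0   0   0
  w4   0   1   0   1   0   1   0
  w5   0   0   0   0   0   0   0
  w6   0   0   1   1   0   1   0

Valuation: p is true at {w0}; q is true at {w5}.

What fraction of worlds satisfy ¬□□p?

w0: □□p is T. ✗
w1: □□p is T. ✗
w2: □□p is T. ✗
w3: □□p is T. ✗
w4: □□p is T. ✗
w5: □□p is T. ✗
w6: □□p is F. ✓
That's 1 of 7 worlds, so 1/7.

1/7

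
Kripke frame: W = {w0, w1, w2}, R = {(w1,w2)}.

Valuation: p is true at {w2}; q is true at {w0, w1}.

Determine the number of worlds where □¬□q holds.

w0: no successors, so □¬□q holds vacuously. ✓
w1: successors {w2}; ¬□q there: w2:F. ✗
w2: no successors, so □¬□q holds vacuously. ✓
Satisfying worlds: {w0, w2}.

2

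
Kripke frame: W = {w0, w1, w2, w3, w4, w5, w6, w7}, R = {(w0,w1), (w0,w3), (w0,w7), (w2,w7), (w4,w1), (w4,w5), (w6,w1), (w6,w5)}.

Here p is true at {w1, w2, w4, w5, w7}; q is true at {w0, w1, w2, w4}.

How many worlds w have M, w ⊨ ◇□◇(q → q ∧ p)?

w0: successors {w1, w3, w7}; □◇(q → q ∧ p) there: w1:T, w3:T, w7:T. ✓
w1: no successors, so ◇□◇(q → q ∧ p) fails. ✗
w2: successors {w7}; □◇(q → q ∧ p) there: w7:T. ✓
w3: no successors, so ◇□◇(q → q ∧ p) fails. ✗
w4: successors {w1, w5}; □◇(q → q ∧ p) there: w1:T, w5:T. ✓
w5: no successors, so ◇□◇(q → q ∧ p) fails. ✗
w6: successors {w1, w5}; □◇(q → q ∧ p) there: w1:T, w5:T. ✓
w7: no successors, so ◇□◇(q → q ∧ p) fails. ✗
Satisfying worlds: {w0, w2, w4, w6}.

4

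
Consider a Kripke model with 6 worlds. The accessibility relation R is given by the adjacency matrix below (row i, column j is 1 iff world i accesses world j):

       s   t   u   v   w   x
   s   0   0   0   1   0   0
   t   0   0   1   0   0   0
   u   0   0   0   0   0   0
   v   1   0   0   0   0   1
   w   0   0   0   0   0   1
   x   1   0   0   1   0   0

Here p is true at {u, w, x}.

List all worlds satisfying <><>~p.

s: successors {v}; <>~p there: v:T. ✓
t: successors {u}; <>~p there: u:F. ✗
u: no successors, so <><>~p fails. ✗
v: successors {s, x}; <>~p there: s:T, x:T. ✓
w: successors {x}; <>~p there: x:T. ✓
x: successors {s, v}; <>~p there: s:T, v:T. ✓

{s, v, w, x}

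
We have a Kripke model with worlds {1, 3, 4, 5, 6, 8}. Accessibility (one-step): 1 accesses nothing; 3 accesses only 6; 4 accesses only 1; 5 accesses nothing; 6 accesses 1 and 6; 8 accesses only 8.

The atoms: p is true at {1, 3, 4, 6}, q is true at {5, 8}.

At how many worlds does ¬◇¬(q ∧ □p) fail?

1: ◇¬(q ∧ □p) is F. ✓
3: ◇¬(q ∧ □p) is T. ✗
4: ◇¬(q ∧ □p) is T. ✗
5: ◇¬(q ∧ □p) is F. ✓
6: ◇¬(q ∧ □p) is T. ✗
8: ◇¬(q ∧ □p) is T. ✗
Satisfying worlds: {1, 5}.
So ¬◇¬(q ∧ □p) fails at the other 4 worlds.

4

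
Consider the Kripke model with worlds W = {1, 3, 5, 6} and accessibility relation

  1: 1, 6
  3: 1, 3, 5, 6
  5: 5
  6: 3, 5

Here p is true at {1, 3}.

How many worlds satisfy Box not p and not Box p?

1

1: Box not p is F, not Box p is T. ✗
3: Box not p is F, not Box p is T. ✗
5: Box not p is T, not Box p is T. ✓
6: Box not p is F, not Box p is T. ✗
Satisfying worlds: {5}.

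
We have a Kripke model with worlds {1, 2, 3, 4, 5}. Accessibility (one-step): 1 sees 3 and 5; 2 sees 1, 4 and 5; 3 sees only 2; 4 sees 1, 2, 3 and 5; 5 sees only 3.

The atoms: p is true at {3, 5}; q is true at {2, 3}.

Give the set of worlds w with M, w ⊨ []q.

1: successors {3, 5}; q there: 3:T, 5:F. ✗
2: successors {1, 4, 5}; q there: 1:F, 4:F, 5:F. ✗
3: successors {2}; q there: 2:T. ✓
4: successors {1, 2, 3, 5}; q there: 1:F, 2:T, 3:T, 5:F. ✗
5: successors {3}; q there: 3:T. ✓

{3, 5}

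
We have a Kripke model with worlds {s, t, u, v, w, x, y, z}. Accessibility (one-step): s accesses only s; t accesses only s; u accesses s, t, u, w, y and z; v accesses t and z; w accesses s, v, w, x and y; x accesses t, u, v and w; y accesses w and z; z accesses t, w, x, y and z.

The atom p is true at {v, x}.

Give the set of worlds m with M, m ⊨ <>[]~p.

s: successors {s}; []~p there: s:T. ✓
t: successors {s}; []~p there: s:T. ✓
u: successors {s, t, u, w, y, z}; []~p there: s:T, t:T, u:T, w:F, y:T, z:F. ✓
v: successors {t, z}; []~p there: t:T, z:F. ✓
w: successors {s, v, w, x, y}; []~p there: s:T, v:T, w:F, x:F, y:T. ✓
x: successors {t, u, v, w}; []~p there: t:T, u:T, v:T, w:F. ✓
y: successors {w, z}; []~p there: w:F, z:F. ✗
z: successors {t, w, x, y, z}; []~p there: t:T, w:F, x:F, y:T, z:F. ✓

{s, t, u, v, w, x, z}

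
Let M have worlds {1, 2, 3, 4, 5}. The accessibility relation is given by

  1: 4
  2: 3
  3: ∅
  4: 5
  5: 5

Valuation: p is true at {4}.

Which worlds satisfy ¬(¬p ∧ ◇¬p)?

1: ¬p ∧ ◇¬p is F. ✓
2: ¬p ∧ ◇¬p is T. ✗
3: ¬p ∧ ◇¬p is F. ✓
4: ¬p ∧ ◇¬p is F. ✓
5: ¬p ∧ ◇¬p is T. ✗

{1, 3, 4}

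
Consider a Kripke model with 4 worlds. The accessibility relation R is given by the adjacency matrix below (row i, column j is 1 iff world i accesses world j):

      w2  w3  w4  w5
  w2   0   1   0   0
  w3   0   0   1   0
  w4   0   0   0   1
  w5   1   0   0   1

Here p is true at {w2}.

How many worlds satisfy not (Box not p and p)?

3

w2: Box not p and p is T. ✗
w3: Box not p and p is F. ✓
w4: Box not p and p is F. ✓
w5: Box not p and p is F. ✓
Satisfying worlds: {w3, w4, w5}.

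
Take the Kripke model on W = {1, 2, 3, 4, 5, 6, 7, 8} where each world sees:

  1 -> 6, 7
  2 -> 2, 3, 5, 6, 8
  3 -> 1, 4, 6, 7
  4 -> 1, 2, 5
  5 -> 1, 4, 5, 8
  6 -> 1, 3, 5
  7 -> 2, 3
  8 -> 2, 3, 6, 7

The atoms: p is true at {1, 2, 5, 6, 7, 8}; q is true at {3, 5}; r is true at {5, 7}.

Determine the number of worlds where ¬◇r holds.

1

1: ◇r is T. ✗
2: ◇r is T. ✗
3: ◇r is T. ✗
4: ◇r is T. ✗
5: ◇r is T. ✗
6: ◇r is T. ✗
7: ◇r is F. ✓
8: ◇r is T. ✗
Satisfying worlds: {7}.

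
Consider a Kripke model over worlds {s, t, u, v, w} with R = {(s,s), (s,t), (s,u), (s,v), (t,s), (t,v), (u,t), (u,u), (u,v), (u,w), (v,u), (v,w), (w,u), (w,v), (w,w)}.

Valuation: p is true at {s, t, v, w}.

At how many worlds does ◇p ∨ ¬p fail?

s: ◇p is T, ¬p is F. ✓
t: ◇p is T, ¬p is F. ✓
u: ◇p is T, ¬p is T. ✓
v: ◇p is T, ¬p is F. ✓
w: ◇p is T, ¬p is F. ✓
Satisfying worlds: {s, t, u, v, w}.
So ◇p ∨ ¬p fails at the other 0 worlds.

0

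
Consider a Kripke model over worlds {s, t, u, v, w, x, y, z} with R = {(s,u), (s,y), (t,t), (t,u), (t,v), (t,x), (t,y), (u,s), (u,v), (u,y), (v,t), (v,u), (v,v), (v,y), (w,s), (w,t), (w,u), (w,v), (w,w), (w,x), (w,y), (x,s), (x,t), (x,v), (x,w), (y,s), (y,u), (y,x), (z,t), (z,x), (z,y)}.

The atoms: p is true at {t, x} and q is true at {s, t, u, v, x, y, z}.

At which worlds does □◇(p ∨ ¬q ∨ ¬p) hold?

{s, t, u, v, w, x, y, z}

s: successors {u, y}; ◇(p ∨ ¬q ∨ ¬p) there: u:T, y:T. ✓
t: successors {t, u, v, x, y}; ◇(p ∨ ¬q ∨ ¬p) there: t:T, u:T, v:T, x:T, y:T. ✓
u: successors {s, v, y}; ◇(p ∨ ¬q ∨ ¬p) there: s:T, v:T, y:T. ✓
v: successors {t, u, v, y}; ◇(p ∨ ¬q ∨ ¬p) there: t:T, u:T, v:T, y:T. ✓
w: successors {s, t, u, v, w, x, y}; ◇(p ∨ ¬q ∨ ¬p) there: s:T, t:T, u:T, v:T, w:T, x:T, y:T. ✓
x: successors {s, t, v, w}; ◇(p ∨ ¬q ∨ ¬p) there: s:T, t:T, v:T, w:T. ✓
y: successors {s, u, x}; ◇(p ∨ ¬q ∨ ¬p) there: s:T, u:T, x:T. ✓
z: successors {t, x, y}; ◇(p ∨ ¬q ∨ ¬p) there: t:T, x:T, y:T. ✓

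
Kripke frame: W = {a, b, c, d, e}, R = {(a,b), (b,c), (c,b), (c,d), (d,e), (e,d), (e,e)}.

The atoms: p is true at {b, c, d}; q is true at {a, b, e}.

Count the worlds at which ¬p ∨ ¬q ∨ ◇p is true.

a: ¬p is T, ¬q ∨ ◇p is T. ✓
b: ¬p is F, ¬q ∨ ◇p is T. ✓
c: ¬p is F, ¬q ∨ ◇p is T. ✓
d: ¬p is F, ¬q ∨ ◇p is T. ✓
e: ¬p is T, ¬q ∨ ◇p is T. ✓
Satisfying worlds: {a, b, c, d, e}.

5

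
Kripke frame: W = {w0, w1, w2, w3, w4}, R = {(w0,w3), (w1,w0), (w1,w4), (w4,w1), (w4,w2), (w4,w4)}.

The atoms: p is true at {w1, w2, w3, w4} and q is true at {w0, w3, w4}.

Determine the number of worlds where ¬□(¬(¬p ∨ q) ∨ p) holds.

1

w0: □(¬(¬p ∨ q) ∨ p) is T. ✗
w1: □(¬(¬p ∨ q) ∨ p) is F. ✓
w2: □(¬(¬p ∨ q) ∨ p) is T. ✗
w3: □(¬(¬p ∨ q) ∨ p) is T. ✗
w4: □(¬(¬p ∨ q) ∨ p) is T. ✗
Satisfying worlds: {w1}.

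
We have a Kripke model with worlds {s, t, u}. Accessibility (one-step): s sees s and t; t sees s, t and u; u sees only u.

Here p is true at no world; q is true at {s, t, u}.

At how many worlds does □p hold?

s: successors {s, t}; p there: s:F, t:F. ✗
t: successors {s, t, u}; p there: s:F, t:F, u:F. ✗
u: successors {u}; p there: u:F. ✗
Satisfying worlds: ∅.

0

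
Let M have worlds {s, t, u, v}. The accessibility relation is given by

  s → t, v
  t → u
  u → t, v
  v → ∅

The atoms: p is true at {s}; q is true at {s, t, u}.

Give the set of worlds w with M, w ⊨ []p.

s: successors {t, v}; p there: t:F, v:F. ✗
t: successors {u}; p there: u:F. ✗
u: successors {t, v}; p there: t:F, v:F. ✗
v: no successors, so []p holds vacuously. ✓

{v}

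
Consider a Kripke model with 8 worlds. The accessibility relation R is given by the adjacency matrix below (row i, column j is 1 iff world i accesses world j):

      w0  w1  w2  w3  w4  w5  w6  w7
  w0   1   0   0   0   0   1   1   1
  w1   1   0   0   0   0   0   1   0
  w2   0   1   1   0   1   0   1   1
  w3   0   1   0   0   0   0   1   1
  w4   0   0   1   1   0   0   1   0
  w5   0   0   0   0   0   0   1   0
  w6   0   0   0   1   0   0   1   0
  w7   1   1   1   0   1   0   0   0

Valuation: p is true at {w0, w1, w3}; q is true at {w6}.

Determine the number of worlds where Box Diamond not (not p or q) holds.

w0: successors {w0, w5, w6, w7}; Diamond not (not p or q) there: w0:T, w5:F, w6:T, w7:T. ✗
w1: successors {w0, w6}; Diamond not (not p or q) there: w0:T, w6:T. ✓
w2: successors {w1, w2, w4, w6, w7}; Diamond not (not p or q) there: w1:T, w2:T, w4:T, w6:T, w7:T. ✓
w3: successors {w1, w6, w7}; Diamond not (not p or q) there: w1:T, w6:T, w7:T. ✓
w4: successors {w2, w3, w6}; Diamond not (not p or q) there: w2:T, w3:T, w6:T. ✓
w5: successors {w6}; Diamond not (not p or q) there: w6:T. ✓
w6: successors {w3, w6}; Diamond not (not p or q) there: w3:T, w6:T. ✓
w7: successors {w0, w1, w2, w4}; Diamond not (not p or q) there: w0:T, w1:T, w2:T, w4:T. ✓
Satisfying worlds: {w1, w2, w3, w4, w5, w6, w7}.

7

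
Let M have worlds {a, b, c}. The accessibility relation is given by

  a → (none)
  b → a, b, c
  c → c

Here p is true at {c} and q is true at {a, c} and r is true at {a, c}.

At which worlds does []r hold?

a: no successors, so []r holds vacuously. ✓
b: successors {a, b, c}; r there: a:T, b:F, c:T. ✗
c: successors {c}; r there: c:T. ✓

{a, c}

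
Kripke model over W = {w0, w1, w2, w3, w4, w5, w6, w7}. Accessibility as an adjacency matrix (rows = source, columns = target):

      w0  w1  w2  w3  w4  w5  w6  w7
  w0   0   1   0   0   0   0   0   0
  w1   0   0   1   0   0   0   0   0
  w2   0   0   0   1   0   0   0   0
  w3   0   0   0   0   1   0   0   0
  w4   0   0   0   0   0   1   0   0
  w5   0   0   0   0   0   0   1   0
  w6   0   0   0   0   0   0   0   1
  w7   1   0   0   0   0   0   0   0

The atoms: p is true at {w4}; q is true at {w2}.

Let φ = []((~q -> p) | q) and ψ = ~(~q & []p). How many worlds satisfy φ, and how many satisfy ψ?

2 and 7

For []((~q -> p) | q):
w0: successors {w1}; (~q -> p) | q there: w1:F. ✗
w1: successors {w2}; (~q -> p) | q there: w2:T. ✓
w2: successors {w3}; (~q -> p) | q there: w3:F. ✗
w3: successors {w4}; (~q -> p) | q there: w4:T. ✓
w4: successors {w5}; (~q -> p) | q there: w5:F. ✗
w5: successors {w6}; (~q -> p) | q there: w6:F. ✗
w6: successors {w7}; (~q -> p) | q there: w7:F. ✗
w7: successors {w0}; (~q -> p) | q there: w0:F. ✗
— 2 worlds.
For ~(~q & []p):
w0: ~q & []p is F. ✓
w1: ~q & []p is F. ✓
w2: ~q & []p is F. ✓
w3: ~q & []p is T. ✗
w4: ~q & []p is F. ✓
w5: ~q & []p is F. ✓
w6: ~q & []p is F. ✓
w7: ~q & []p is F. ✓
— 7 worlds.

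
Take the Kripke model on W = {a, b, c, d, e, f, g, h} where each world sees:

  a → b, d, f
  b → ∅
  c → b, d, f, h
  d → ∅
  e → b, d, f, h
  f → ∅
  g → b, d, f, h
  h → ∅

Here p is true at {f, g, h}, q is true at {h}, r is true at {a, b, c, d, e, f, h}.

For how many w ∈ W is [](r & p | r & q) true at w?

4

a: successors {b, d, f}; r & p | r & q there: b:F, d:F, f:T. ✗
b: no successors, so [](r & p | r & q) holds vacuously. ✓
c: successors {b, d, f, h}; r & p | r & q there: b:F, d:F, f:T, h:T. ✗
d: no successors, so [](r & p | r & q) holds vacuously. ✓
e: successors {b, d, f, h}; r & p | r & q there: b:F, d:F, f:T, h:T. ✗
f: no successors, so [](r & p | r & q) holds vacuously. ✓
g: successors {b, d, f, h}; r & p | r & q there: b:F, d:F, f:T, h:T. ✗
h: no successors, so [](r & p | r & q) holds vacuously. ✓
Satisfying worlds: {b, d, f, h}.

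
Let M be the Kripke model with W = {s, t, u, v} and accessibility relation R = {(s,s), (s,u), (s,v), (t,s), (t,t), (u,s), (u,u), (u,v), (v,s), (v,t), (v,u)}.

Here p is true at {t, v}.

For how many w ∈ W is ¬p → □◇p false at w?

0

s: ¬p is T, □◇p is T. ✓
t: ¬p is F, □◇p is T. ✓
u: ¬p is T, □◇p is T. ✓
v: ¬p is F, □◇p is T. ✓
Satisfying worlds: {s, t, u, v}.
So ¬p → □◇p fails at the other 0 worlds.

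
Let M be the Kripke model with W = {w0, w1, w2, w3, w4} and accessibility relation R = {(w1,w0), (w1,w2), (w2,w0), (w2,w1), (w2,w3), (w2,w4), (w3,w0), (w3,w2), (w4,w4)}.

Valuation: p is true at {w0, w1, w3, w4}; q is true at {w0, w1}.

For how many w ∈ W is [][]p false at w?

1

w0: no successors, so [][]p holds vacuously. ✓
w1: successors {w0, w2}; []p there: w0:T, w2:T. ✓
w2: successors {w0, w1, w3, w4}; []p there: w0:T, w1:F, w3:F, w4:T. ✗
w3: successors {w0, w2}; []p there: w0:T, w2:T. ✓
w4: successors {w4}; []p there: w4:T. ✓
Satisfying worlds: {w0, w1, w3, w4}.
So [][]p fails at the other 1 world.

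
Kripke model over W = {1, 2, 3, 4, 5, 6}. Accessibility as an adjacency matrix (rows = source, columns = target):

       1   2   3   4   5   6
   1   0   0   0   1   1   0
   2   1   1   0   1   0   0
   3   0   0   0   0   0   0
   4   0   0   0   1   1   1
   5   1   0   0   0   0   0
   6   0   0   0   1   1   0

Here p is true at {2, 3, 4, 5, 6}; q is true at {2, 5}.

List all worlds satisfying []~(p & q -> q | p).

{3}

1: successors {4, 5}; ~(p & q -> q | p) there: 4:F, 5:F. ✗
2: successors {1, 2, 4}; ~(p & q -> q | p) there: 1:F, 2:F, 4:F. ✗
3: no successors, so []~(p & q -> q | p) holds vacuously. ✓
4: successors {4, 5, 6}; ~(p & q -> q | p) there: 4:F, 5:F, 6:F. ✗
5: successors {1}; ~(p & q -> q | p) there: 1:F. ✗
6: successors {4, 5}; ~(p & q -> q | p) there: 4:F, 5:F. ✗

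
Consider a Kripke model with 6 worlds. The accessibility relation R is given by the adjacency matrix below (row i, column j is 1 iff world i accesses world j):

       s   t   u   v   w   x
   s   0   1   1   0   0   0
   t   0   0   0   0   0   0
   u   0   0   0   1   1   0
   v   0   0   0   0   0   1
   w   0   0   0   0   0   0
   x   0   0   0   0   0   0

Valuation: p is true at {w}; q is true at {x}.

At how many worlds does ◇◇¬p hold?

2

s: successors {t, u}; ◇¬p there: t:F, u:T. ✓
t: no successors, so ◇◇¬p fails. ✗
u: successors {v, w}; ◇¬p there: v:T, w:F. ✓
v: successors {x}; ◇¬p there: x:F. ✗
w: no successors, so ◇◇¬p fails. ✗
x: no successors, so ◇◇¬p fails. ✗
Satisfying worlds: {s, u}.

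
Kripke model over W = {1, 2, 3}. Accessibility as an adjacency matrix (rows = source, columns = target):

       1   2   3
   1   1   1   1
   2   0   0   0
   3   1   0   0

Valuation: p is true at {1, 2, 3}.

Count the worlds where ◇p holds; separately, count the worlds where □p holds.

2 and 3

For ◇p:
1: successors {1, 2, 3}; p there: 1:T, 2:T, 3:T. ✓
2: no successors, so ◇p fails. ✗
3: successors {1}; p there: 1:T. ✓
— 2 worlds.
For □p:
1: successors {1, 2, 3}; p there: 1:T, 2:T, 3:T. ✓
2: no successors, so □p holds vacuously. ✓
3: successors {1}; p there: 1:T. ✓
— 3 worlds.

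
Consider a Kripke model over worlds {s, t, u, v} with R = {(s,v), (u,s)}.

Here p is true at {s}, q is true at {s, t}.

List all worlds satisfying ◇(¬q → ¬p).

{s, u}

s: successors {v}; ¬q → ¬p there: v:T. ✓
t: no successors, so ◇(¬q → ¬p) fails. ✗
u: successors {s}; ¬q → ¬p there: s:T. ✓
v: no successors, so ◇(¬q → ¬p) fails. ✗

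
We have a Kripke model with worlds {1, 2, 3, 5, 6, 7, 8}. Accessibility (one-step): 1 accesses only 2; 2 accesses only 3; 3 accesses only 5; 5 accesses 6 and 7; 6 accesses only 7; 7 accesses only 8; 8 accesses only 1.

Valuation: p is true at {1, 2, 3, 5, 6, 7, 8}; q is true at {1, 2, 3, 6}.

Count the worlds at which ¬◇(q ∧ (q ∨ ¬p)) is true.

3

1: ◇(q ∧ (q ∨ ¬p)) is T. ✗
2: ◇(q ∧ (q ∨ ¬p)) is T. ✗
3: ◇(q ∧ (q ∨ ¬p)) is F. ✓
5: ◇(q ∧ (q ∨ ¬p)) is T. ✗
6: ◇(q ∧ (q ∨ ¬p)) is F. ✓
7: ◇(q ∧ (q ∨ ¬p)) is F. ✓
8: ◇(q ∧ (q ∨ ¬p)) is T. ✗
Satisfying worlds: {3, 6, 7}.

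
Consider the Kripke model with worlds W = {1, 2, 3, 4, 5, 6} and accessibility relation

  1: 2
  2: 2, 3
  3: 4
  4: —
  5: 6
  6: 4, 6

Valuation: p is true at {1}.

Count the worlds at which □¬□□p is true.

1: successors {2}; ¬□□p there: 2:T. ✓
2: successors {2, 3}; ¬□□p there: 2:T, 3:F. ✗
3: successors {4}; ¬□□p there: 4:F. ✗
4: no successors, so □¬□□p holds vacuously. ✓
5: successors {6}; ¬□□p there: 6:T. ✓
6: successors {4, 6}; ¬□□p there: 4:F, 6:T. ✗
Satisfying worlds: {1, 4, 5}.

3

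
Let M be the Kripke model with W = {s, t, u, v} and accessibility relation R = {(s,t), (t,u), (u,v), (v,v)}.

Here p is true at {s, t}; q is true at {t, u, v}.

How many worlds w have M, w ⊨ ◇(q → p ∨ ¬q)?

1

s: successors {t}; q → p ∨ ¬q there: t:T. ✓
t: successors {u}; q → p ∨ ¬q there: u:F. ✗
u: successors {v}; q → p ∨ ¬q there: v:F. ✗
v: successors {v}; q → p ∨ ¬q there: v:F. ✗
Satisfying worlds: {s}.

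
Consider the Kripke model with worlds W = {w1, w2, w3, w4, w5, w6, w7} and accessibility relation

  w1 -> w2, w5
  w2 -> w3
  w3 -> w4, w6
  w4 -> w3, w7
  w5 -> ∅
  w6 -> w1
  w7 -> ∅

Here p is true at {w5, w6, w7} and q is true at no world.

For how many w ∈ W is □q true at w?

w1: successors {w2, w5}; q there: w2:F, w5:F. ✗
w2: successors {w3}; q there: w3:F. ✗
w3: successors {w4, w6}; q there: w4:F, w6:F. ✗
w4: successors {w3, w7}; q there: w3:F, w7:F. ✗
w5: no successors, so □q holds vacuously. ✓
w6: successors {w1}; q there: w1:F. ✗
w7: no successors, so □q holds vacuously. ✓
Satisfying worlds: {w5, w7}.

2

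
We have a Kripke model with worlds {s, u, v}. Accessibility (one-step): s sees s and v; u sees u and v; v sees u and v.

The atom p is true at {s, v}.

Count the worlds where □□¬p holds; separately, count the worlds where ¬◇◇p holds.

For □□¬p:
s: successors {s, v}; □¬p there: s:F, v:F. ✗
u: successors {u, v}; □¬p there: u:F, v:F. ✗
v: successors {u, v}; □¬p there: u:F, v:F. ✗
— 0 worlds.
For ¬◇◇p:
s: ◇◇p is T. ✗
u: ◇◇p is T. ✗
v: ◇◇p is T. ✗
— 0 worlds.

0 and 0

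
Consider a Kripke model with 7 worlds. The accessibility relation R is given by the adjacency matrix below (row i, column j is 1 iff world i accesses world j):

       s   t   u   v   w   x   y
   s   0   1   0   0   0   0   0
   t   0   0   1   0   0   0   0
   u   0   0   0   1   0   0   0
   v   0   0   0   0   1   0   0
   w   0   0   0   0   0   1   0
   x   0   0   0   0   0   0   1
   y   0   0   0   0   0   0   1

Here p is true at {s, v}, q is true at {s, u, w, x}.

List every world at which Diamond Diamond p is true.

{t}

s: successors {t}; Diamond p there: t:F. ✗
t: successors {u}; Diamond p there: u:T. ✓
u: successors {v}; Diamond p there: v:F. ✗
v: successors {w}; Diamond p there: w:F. ✗
w: successors {x}; Diamond p there: x:F. ✗
x: successors {y}; Diamond p there: y:F. ✗
y: successors {y}; Diamond p there: y:F. ✗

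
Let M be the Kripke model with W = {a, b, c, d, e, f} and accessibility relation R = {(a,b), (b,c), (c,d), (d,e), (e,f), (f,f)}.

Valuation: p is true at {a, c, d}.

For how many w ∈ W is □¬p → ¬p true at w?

4

a: □¬p is T, ¬p is F. ✗
b: □¬p is F, ¬p is T. ✓
c: □¬p is F, ¬p is F. ✓
d: □¬p is T, ¬p is F. ✗
e: □¬p is T, ¬p is T. ✓
f: □¬p is T, ¬p is T. ✓
Satisfying worlds: {b, c, e, f}.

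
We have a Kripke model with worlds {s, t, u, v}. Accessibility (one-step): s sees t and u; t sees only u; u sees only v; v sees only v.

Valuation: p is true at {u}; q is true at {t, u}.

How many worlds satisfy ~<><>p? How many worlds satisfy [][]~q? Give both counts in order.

3 and 3

For ~<><>p:
s: <><>p is T. ✗
t: <><>p is F. ✓
u: <><>p is F. ✓
v: <><>p is F. ✓
— 3 worlds.
For [][]~q:
s: successors {t, u}; []~q there: t:F, u:T. ✗
t: successors {u}; []~q there: u:T. ✓
u: successors {v}; []~q there: v:T. ✓
v: successors {v}; []~q there: v:T. ✓
— 3 worlds.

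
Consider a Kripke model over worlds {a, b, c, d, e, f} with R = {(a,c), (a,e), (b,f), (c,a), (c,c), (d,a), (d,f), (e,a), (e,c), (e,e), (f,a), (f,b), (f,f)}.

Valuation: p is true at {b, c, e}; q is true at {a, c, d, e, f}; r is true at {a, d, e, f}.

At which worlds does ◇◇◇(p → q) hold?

{a, b, c, d, e, f}

a: successors {c, e}; ◇◇(p → q) there: c:T, e:T. ✓
b: successors {f}; ◇◇(p → q) there: f:T. ✓
c: successors {a, c}; ◇◇(p → q) there: a:T, c:T. ✓
d: successors {a, f}; ◇◇(p → q) there: a:T, f:T. ✓
e: successors {a, c, e}; ◇◇(p → q) there: a:T, c:T, e:T. ✓
f: successors {a, b, f}; ◇◇(p → q) there: a:T, b:T, f:T. ✓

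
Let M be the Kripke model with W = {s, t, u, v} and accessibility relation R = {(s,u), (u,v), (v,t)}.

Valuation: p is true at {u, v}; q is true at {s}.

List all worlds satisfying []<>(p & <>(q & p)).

{t}

s: successors {u}; <>(p & <>(q & p)) there: u:F. ✗
t: no successors, so []<>(p & <>(q & p)) holds vacuously. ✓
u: successors {v}; <>(p & <>(q & p)) there: v:F. ✗
v: successors {t}; <>(p & <>(q & p)) there: t:F. ✗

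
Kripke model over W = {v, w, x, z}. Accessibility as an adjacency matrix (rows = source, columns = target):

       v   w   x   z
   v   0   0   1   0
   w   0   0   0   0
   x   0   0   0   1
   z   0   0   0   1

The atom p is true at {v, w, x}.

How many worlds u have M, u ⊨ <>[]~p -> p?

v: <>[]~p is T, p is T. ✓
w: <>[]~p is F, p is T. ✓
x: <>[]~p is T, p is T. ✓
z: <>[]~p is T, p is F. ✗
Satisfying worlds: {v, w, x}.

3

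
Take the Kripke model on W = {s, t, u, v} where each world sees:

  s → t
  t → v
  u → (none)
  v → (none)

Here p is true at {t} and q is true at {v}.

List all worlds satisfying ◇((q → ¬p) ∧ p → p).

s: successors {t}; (q → ¬p) ∧ p → p there: t:T. ✓
t: successors {v}; (q → ¬p) ∧ p → p there: v:T. ✓
u: no successors, so ◇((q → ¬p) ∧ p → p) fails. ✗
v: no successors, so ◇((q → ¬p) ∧ p → p) fails. ✗

{s, t}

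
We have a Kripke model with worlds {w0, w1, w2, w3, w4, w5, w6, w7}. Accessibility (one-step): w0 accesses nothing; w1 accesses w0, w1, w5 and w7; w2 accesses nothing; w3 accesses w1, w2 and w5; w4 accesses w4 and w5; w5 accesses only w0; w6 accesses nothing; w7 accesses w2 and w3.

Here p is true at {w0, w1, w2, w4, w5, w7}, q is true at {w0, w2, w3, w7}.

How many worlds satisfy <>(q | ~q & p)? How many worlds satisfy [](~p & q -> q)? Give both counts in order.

For <>(q | ~q & p):
w0: no successors, so <>(q | ~q & p) fails. ✗
w1: successors {w0, w1, w5, w7}; q | ~q & p there: w0:T, w1:T, w5:T, w7:T. ✓
w2: no successors, so <>(q | ~q & p) fails. ✗
w3: successors {w1, w2, w5}; q | ~q & p there: w1:T, w2:T, w5:T. ✓
w4: successors {w4, w5}; q | ~q & p there: w4:T, w5:T. ✓
w5: successors {w0}; q | ~q & p there: w0:T. ✓
w6: no successors, so <>(q | ~q & p) fails. ✗
w7: successors {w2, w3}; q | ~q & p there: w2:T, w3:T. ✓
— 5 worlds.
For [](~p & q -> q):
w0: no successors, so [](~p & q -> q) holds vacuously. ✓
w1: successors {w0, w1, w5, w7}; ~p & q -> q there: w0:T, w1:T, w5:T, w7:T. ✓
w2: no successors, so [](~p & q -> q) holds vacuously. ✓
w3: successors {w1, w2, w5}; ~p & q -> q there: w1:T, w2:T, w5:T. ✓
w4: successors {w4, w5}; ~p & q -> q there: w4:T, w5:T. ✓
w5: successors {w0}; ~p & q -> q there: w0:T. ✓
w6: no successors, so [](~p & q -> q) holds vacuously. ✓
w7: successors {w2, w3}; ~p & q -> q there: w2:T, w3:T. ✓
— 8 worlds.

5 and 8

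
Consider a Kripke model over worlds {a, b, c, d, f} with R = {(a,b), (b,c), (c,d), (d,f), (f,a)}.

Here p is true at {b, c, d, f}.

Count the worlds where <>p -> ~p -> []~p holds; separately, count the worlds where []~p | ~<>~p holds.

For <>p -> ~p -> []~p:
a: <>p is T, ~p -> []~p is F. ✗
b: <>p is T, ~p -> []~p is T. ✓
c: <>p is T, ~p -> []~p is T. ✓
d: <>p is T, ~p -> []~p is T. ✓
f: <>p is F, ~p -> []~p is T. ✓
— 4 worlds.
For []~p | ~<>~p:
a: []~p is F, ~<>~p is T. ✓
b: []~p is F, ~<>~p is T. ✓
c: []~p is F, ~<>~p is T. ✓
d: []~p is F, ~<>~p is T. ✓
f: []~p is T, ~<>~p is F. ✓
— 5 worlds.

4 and 5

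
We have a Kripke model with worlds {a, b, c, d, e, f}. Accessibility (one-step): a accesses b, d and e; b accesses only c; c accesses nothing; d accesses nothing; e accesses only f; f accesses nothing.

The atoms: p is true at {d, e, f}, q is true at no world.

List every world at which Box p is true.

a: successors {b, d, e}; p there: b:F, d:T, e:T. ✗
b: successors {c}; p there: c:F. ✗
c: no successors, so Box p holds vacuously. ✓
d: no successors, so Box p holds vacuously. ✓
e: successors {f}; p there: f:T. ✓
f: no successors, so Box p holds vacuously. ✓

{c, d, e, f}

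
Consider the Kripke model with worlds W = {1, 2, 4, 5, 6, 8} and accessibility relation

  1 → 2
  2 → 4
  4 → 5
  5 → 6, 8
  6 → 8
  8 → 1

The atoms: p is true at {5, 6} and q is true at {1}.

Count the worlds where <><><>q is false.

1: successors {2}; <><>q there: 2:F. ✗
2: successors {4}; <><>q there: 4:F. ✗
4: successors {5}; <><>q there: 5:T. ✓
5: successors {6, 8}; <><>q there: 6:T, 8:F. ✓
6: successors {8}; <><>q there: 8:F. ✗
8: successors {1}; <><>q there: 1:F. ✗
Satisfying worlds: {4, 5}.
So <><><>q fails at the other 4 worlds.

4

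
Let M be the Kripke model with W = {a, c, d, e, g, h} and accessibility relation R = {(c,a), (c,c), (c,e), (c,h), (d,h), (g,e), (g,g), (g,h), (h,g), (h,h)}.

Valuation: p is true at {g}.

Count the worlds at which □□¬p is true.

2

a: no successors, so □□¬p holds vacuously. ✓
c: successors {a, c, e, h}; □¬p there: a:T, c:T, e:T, h:F. ✗
d: successors {h}; □¬p there: h:F. ✗
e: no successors, so □□¬p holds vacuously. ✓
g: successors {e, g, h}; □¬p there: e:T, g:F, h:F. ✗
h: successors {g, h}; □¬p there: g:F, h:F. ✗
Satisfying worlds: {a, e}.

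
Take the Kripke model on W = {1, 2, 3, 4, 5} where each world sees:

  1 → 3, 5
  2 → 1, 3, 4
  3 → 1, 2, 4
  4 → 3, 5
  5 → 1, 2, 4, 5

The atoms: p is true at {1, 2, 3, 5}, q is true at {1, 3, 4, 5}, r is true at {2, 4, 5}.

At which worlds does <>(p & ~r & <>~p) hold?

1: successors {3, 5}; p & ~r & <>~p there: 3:T, 5:F. ✓
2: successors {1, 3, 4}; p & ~r & <>~p there: 1:F, 3:T, 4:F. ✓
3: successors {1, 2, 4}; p & ~r & <>~p there: 1:F, 2:F, 4:F. ✗
4: successors {3, 5}; p & ~r & <>~p there: 3:T, 5:F. ✓
5: successors {1, 2, 4, 5}; p & ~r & <>~p there: 1:F, 2:F, 4:F, 5:F. ✗

{1, 2, 4}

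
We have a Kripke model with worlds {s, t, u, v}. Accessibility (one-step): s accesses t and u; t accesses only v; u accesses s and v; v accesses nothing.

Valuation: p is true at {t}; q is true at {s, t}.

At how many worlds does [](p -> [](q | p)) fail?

1

s: successors {t, u}; p -> [](q | p) there: t:F, u:T. ✗
t: successors {v}; p -> [](q | p) there: v:T. ✓
u: successors {s, v}; p -> [](q | p) there: s:T, v:T. ✓
v: no successors, so [](p -> [](q | p)) holds vacuously. ✓
Satisfying worlds: {t, u, v}.
So [](p -> [](q | p)) fails at the other 1 world.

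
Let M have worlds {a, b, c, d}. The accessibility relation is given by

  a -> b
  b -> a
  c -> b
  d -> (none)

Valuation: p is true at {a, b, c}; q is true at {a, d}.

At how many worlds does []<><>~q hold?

3

a: successors {b}; <><>~q there: b:T. ✓
b: successors {a}; <><>~q there: a:F. ✗
c: successors {b}; <><>~q there: b:T. ✓
d: no successors, so []<><>~q holds vacuously. ✓
Satisfying worlds: {a, c, d}.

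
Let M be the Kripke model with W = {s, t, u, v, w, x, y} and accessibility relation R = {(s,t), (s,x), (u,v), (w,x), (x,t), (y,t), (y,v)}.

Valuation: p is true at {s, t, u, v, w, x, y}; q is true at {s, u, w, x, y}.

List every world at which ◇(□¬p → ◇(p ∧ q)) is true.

s: successors {t, x}; □¬p → ◇(p ∧ q) there: t:F, x:T. ✓
t: no successors, so ◇(□¬p → ◇(p ∧ q)) fails. ✗
u: successors {v}; □¬p → ◇(p ∧ q) there: v:F. ✗
v: no successors, so ◇(□¬p → ◇(p ∧ q)) fails. ✗
w: successors {x}; □¬p → ◇(p ∧ q) there: x:T. ✓
x: successors {t}; □¬p → ◇(p ∧ q) there: t:F. ✗
y: successors {t, v}; □¬p → ◇(p ∧ q) there: t:F, v:F. ✗

{s, w}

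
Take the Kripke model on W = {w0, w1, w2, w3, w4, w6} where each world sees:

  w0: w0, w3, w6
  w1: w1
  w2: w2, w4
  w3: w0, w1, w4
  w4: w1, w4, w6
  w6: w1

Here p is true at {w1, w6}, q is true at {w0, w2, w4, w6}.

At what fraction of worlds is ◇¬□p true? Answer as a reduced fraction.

2/3

w0: successors {w0, w3, w6}; ¬□p there: w0:T, w3:T, w6:F. ✓
w1: successors {w1}; ¬□p there: w1:F. ✗
w2: successors {w2, w4}; ¬□p there: w2:T, w4:T. ✓
w3: successors {w0, w1, w4}; ¬□p there: w0:T, w1:F, w4:T. ✓
w4: successors {w1, w4, w6}; ¬□p there: w1:F, w4:T, w6:F. ✓
w6: successors {w1}; ¬□p there: w1:F. ✗
That's 4 of 6 worlds, so 4/6 = 2/3.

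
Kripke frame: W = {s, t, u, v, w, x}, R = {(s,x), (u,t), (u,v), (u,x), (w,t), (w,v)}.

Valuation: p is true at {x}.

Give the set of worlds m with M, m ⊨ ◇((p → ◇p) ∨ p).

{s, u, w}

s: successors {x}; (p → ◇p) ∨ p there: x:T. ✓
t: no successors, so ◇((p → ◇p) ∨ p) fails. ✗
u: successors {t, v, x}; (p → ◇p) ∨ p there: t:T, v:T, x:T. ✓
v: no successors, so ◇((p → ◇p) ∨ p) fails. ✗
w: successors {t, v}; (p → ◇p) ∨ p there: t:T, v:T. ✓
x: no successors, so ◇((p → ◇p) ∨ p) fails. ✗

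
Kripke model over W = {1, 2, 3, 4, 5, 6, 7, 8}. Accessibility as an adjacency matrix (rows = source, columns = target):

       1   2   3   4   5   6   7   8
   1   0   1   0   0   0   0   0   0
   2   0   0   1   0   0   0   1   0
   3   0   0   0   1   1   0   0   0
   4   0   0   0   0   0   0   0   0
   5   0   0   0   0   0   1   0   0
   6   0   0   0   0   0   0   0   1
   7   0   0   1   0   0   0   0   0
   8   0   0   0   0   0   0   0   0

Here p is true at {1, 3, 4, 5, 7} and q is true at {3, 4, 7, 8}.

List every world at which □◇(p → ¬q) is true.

{4, 5, 7, 8}

1: successors {2}; ◇(p → ¬q) there: 2:F. ✗
2: successors {3, 7}; ◇(p → ¬q) there: 3:T, 7:F. ✗
3: successors {4, 5}; ◇(p → ¬q) there: 4:F, 5:T. ✗
4: no successors, so □◇(p → ¬q) holds vacuously. ✓
5: successors {6}; ◇(p → ¬q) there: 6:T. ✓
6: successors {8}; ◇(p → ¬q) there: 8:F. ✗
7: successors {3}; ◇(p → ¬q) there: 3:T. ✓
8: no successors, so □◇(p → ¬q) holds vacuously. ✓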